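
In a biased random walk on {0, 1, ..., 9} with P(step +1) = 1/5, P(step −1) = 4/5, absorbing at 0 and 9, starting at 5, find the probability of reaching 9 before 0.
P(hit 9 before 0) = (1 − (4)^5) / (1 − (4)^9) = 341/87381

Let u_k denote P(reach 9 before 0 | start at k). Boundary: u_0 = 0, u_9 = 1. Recurrence: u_k = 1/5·u_{k+1} + 4/5·u_{k-1} for 1 ≤ k ≤ 8. Try u_k = A + B·r^k with r = q/p = (4/5)/(1/5) = 4. Substitution satisfies the recurrence; boundary conditions give:
  u_k = (1 − r^k) / (1 − r^N) = (1 − (4)^5) / (1 − (4)^9) = 341/87381.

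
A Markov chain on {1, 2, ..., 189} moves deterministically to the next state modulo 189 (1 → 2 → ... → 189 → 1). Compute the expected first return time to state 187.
E[T_187 | X_0 = 187] = 189

The chain cycles deterministically, so starting at state 187 it returns in exactly 189 steps. Equivalently, the stationary distribution is uniform π_j = 1/189 for every state j, so by Kac's formula E[T_187] = 1/π_187 = 189.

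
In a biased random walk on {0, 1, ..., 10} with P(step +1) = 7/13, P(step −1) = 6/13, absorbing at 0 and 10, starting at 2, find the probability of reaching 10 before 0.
P(hit 10 before 0) = (1 − (6/7)^2) / (1 − (6/7)^10) = 5764801/17077621

Let u_k denote P(reach 10 before 0 | start at k). Boundary: u_0 = 0, u_10 = 1. Recurrence: u_k = 7/13·u_{k+1} + 6/13·u_{k-1} for 1 ≤ k ≤ 9. Try u_k = A + B·r^k with r = q/p = (6/13)/(7/13) = 6/7. Substitution satisfies the recurrence; boundary conditions give:
  u_k = (1 − r^k) / (1 − r^N) = (1 − (6/7)^2) / (1 − (6/7)^10) = 5764801/17077621.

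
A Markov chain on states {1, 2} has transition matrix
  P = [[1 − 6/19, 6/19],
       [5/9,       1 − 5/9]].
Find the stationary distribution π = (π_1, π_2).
π_1 = 95/149, π_2 = 54/149

Solve πP = π with π_1 + π_2 = 1. From πP = π: π_1 · (1 − 6/19) + π_2 · 5/9 = π_1 ⇒ π_2 · 5/9 = π_1 · 6/19 ⇒ π_2/π_1 = (6/19)/(5/9) = 54/95. Together with π_1 + π_2 = 1:
  π_1 = (5/9)/(6/19 + 5/9) = (5/9)/(149/171) = 95/149,
  π_2 = (6/19)/(6/19 + 5/9) = (6/19)/(149/171) = 54/149.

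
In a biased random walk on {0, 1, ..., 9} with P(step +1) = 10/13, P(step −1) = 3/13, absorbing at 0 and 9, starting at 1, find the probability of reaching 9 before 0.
P(hit 9 before 0) = (1 − (3/10)^1) / (1 − (3/10)^9) = 100000000/142854331

Let u_k denote P(reach 9 before 0 | start at k). Boundary: u_0 = 0, u_9 = 1. Recurrence: u_k = 10/13·u_{k+1} + 3/13·u_{k-1} for 1 ≤ k ≤ 8. Try u_k = A + B·r^k with r = q/p = (3/13)/(10/13) = 3/10. Substitution satisfies the recurrence; boundary conditions give:
  u_k = (1 − r^k) / (1 − r^N) = (1 − (3/10)^1) / (1 − (3/10)^9) = 100000000/142854331.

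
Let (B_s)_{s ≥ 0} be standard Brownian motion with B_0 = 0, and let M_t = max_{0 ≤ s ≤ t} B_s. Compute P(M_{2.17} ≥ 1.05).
P(M_{2.17} ≥ 1.05) = 2·P(B_{2.17} ≥ 1.05) = 2(1 − Φ(1.05/√2.17)) ≈ 0.4760

By the reflection principle for Brownian motion, P(M_t ≥ a) = 2 · P(B_t ≥ a) for a ≥ 0. Since B_t ~ N(0, t), P(B_t ≥ 1.05) = 1 − Φ(1.05/√t) = 1 − Φ(1.05/√2.17) = 1 − Φ(0.7128). So
  P(M_{2.17} ≥ 1.05) = 2(1 − Φ(0.7128)) ≈ 0.4760.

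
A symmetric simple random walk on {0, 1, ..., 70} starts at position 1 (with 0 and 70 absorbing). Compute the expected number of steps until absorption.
E[τ | X_0 = 1] = 69

Let v_k = E[τ | X_0 = k]. Boundary: v_0 = v_70 = 0. Recurrence: v_k = 1 + (v_{k-1} + v_{k+1})/2 for 1 ≤ k ≤ 69. The particular solution to v_k − (v_{k-1} + v_{k+1})/2 = 1 is v_k = −k^2. Adding homogeneous solution A + B k and matching boundaries gives v_k = k (70 − k). Substituting k = 1: v_1 = 1 · 69 = 69.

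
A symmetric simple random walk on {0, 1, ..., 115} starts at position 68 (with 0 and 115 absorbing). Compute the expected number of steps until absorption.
E[τ | X_0 = 68] = 3196

Let v_k = E[τ | X_0 = k]. Boundary: v_0 = v_115 = 0. Recurrence: v_k = 1 + (v_{k-1} + v_{k+1})/2 for 1 ≤ k ≤ 114. The particular solution to v_k − (v_{k-1} + v_{k+1})/2 = 1 is v_k = −k^2. Adding homogeneous solution A + B k and matching boundaries gives v_k = k (115 − k). Substituting k = 68: v_68 = 68 · 47 = 3196.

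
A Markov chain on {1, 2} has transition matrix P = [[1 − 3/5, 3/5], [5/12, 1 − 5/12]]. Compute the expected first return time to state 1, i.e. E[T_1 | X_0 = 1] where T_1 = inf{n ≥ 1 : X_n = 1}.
E[T_1 | X_0 = 1] = 1/π_1 = 61/25

For an irreducible recurrent Markov chain with stationary distribution π, E[T_i | X_0 = i] = 1/π_i (Kac's formula). Here π_1 = (5/12)/(3/5 + 5/12) = (5/12)/(61/60) = 25/61, so E[T_1 | X_0 = 1] = 1/π_1 = (3/5 + 5/12)/(5/12) = (61/60)/(5/12) = 61/25.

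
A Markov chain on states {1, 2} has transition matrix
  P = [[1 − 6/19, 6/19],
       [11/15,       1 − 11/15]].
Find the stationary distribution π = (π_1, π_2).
π_1 = 209/299, π_2 = 90/299

Solve πP = π with π_1 + π_2 = 1. From πP = π: π_1 · (1 − 6/19) + π_2 · 11/15 = π_1 ⇒ π_2 · 11/15 = π_1 · 6/19 ⇒ π_2/π_1 = (6/19)/(11/15) = 90/209. Together with π_1 + π_2 = 1:
  π_1 = (11/15)/(6/19 + 11/15) = (11/15)/(299/285) = 209/299,
  π_2 = (6/19)/(6/19 + 11/15) = (6/19)/(299/285) = 90/299.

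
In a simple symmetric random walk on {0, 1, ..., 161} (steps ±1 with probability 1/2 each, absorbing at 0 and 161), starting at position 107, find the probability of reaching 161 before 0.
P(hit 161 before 0) = 107/161

Let u_k = P(hit 161 before 0 | start at k). Then u_0 = 0, u_161 = 1, and u_k = u_{k-1}/2 + u_{k+1}/2 for 1 ≤ k ≤ 160. This harmonic recurrence is solved by u_k = k/161, giving u_107 = 107/161.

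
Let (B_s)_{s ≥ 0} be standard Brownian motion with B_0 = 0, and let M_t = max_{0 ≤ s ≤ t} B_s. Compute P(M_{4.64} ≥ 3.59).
P(M_{4.64} ≥ 3.59) = 2·P(B_{4.64} ≥ 3.59) = 2(1 − Φ(3.59/√4.64)) ≈ 0.0956

By the reflection principle for Brownian motion, P(M_t ≥ a) = 2 · P(B_t ≥ a) for a ≥ 0. Since B_t ~ N(0, t), P(B_t ≥ 3.59) = 1 − Φ(3.59/√t) = 1 − Φ(3.59/√4.64) = 1 − Φ(1.6666). So
  P(M_{4.64} ≥ 3.59) = 2(1 − Φ(1.6666)) ≈ 0.0956.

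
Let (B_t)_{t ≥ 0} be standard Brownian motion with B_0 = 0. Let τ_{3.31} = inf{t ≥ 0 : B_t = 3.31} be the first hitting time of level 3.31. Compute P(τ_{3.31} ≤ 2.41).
P(τ_{3.31} ≤ 2.41) = 2(1 − Φ(3.31/√2.41)) = 2(1 − Φ(2.1322)) ≈ 0.0330

By the reflection principle for standard BM, P(τ_b ≤ t) = 2 · P(B_t ≥ b). Since B_t ~ N(0, t), P(B_t ≥ 3.31) = 1 − Φ(3.31/√t) = 1 − Φ(3.31/√2.41) = 1 − Φ(2.1322) ≈ 0.01650. Doubling: P(τ_{3.31} ≤ 2.41) ≈ 2 · 0.01650 = 0.03300 ≈ 0.0330.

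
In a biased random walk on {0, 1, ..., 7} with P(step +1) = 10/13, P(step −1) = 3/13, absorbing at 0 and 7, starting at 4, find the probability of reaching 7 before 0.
P(hit 7 before 0) = (1 − (3/10)^4) / (1 − (3/10)^7) = 1417000/1428259

Let u_k denote P(reach 7 before 0 | start at k). Boundary: u_0 = 0, u_7 = 1. Recurrence: u_k = 10/13·u_{k+1} + 3/13·u_{k-1} for 1 ≤ k ≤ 6. Try u_k = A + B·r^k with r = q/p = (3/13)/(10/13) = 3/10. Substitution satisfies the recurrence; boundary conditions give:
  u_k = (1 − r^k) / (1 − r^N) = (1 − (3/10)^4) / (1 − (3/10)^7) = 1417000/1428259.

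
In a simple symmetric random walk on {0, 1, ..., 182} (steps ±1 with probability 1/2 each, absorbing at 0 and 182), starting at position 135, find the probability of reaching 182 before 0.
P(hit 182 before 0) = 135/182

Let u_k = P(hit 182 before 0 | start at k). Then u_0 = 0, u_182 = 1, and u_k = u_{k-1}/2 + u_{k+1}/2 for 1 ≤ k ≤ 181. This harmonic recurrence is solved by u_k = k/182, giving u_135 = 135/182.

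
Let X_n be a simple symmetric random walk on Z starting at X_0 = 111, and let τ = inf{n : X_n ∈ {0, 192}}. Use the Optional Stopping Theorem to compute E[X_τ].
E[X_τ] = 111

X_n is a martingale and τ is a bounded-mean stopping time (indeed τ is finite a.s. with bounded expectation since the walk is in a bounded region). By the OST, E[X_τ] = E[X_0] = 111. Equivalently: E[X_τ] = 192 · P(hit 192 first) + 0 · P(hit 0 first) = 192 · (111/192) = 111.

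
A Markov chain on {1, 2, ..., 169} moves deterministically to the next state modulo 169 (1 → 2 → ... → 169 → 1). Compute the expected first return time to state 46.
E[T_46 | X_0 = 46] = 169

The chain cycles deterministically, so starting at state 46 it returns in exactly 169 steps. Equivalently, the stationary distribution is uniform π_j = 1/169 for every state j, so by Kac's formula E[T_46] = 1/π_46 = 169.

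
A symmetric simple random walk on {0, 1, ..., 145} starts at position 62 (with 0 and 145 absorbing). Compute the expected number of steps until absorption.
E[τ | X_0 = 62] = 5146

Let v_k = E[τ | X_0 = k]. Boundary: v_0 = v_145 = 0. Recurrence: v_k = 1 + (v_{k-1} + v_{k+1})/2 for 1 ≤ k ≤ 144. The particular solution to v_k − (v_{k-1} + v_{k+1})/2 = 1 is v_k = −k^2. Adding homogeneous solution A + B k and matching boundaries gives v_k = k (145 − k). Substituting k = 62: v_62 = 62 · 83 = 5146.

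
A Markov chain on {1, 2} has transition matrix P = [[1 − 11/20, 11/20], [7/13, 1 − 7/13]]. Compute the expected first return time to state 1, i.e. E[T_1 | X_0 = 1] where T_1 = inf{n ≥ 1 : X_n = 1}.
E[T_1 | X_0 = 1] = 1/π_1 = 283/140

For an irreducible recurrent Markov chain with stationary distribution π, E[T_i | X_0 = i] = 1/π_i (Kac's formula). Here π_1 = (7/13)/(11/20 + 7/13) = (7/13)/(283/260) = 140/283, so E[T_1 | X_0 = 1] = 1/π_1 = (11/20 + 7/13)/(7/13) = (283/260)/(7/13) = 283/140.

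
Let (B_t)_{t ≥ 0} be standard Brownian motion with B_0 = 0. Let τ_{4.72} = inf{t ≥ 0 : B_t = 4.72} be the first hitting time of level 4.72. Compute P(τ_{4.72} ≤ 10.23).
P(τ_{4.72} ≤ 10.23) = 2(1 − Φ(4.72/√10.23)) = 2(1 − Φ(1.4757)) ≈ 0.1400

By the reflection principle for standard BM, P(τ_b ≤ t) = 2 · P(B_t ≥ b). Since B_t ~ N(0, t), P(B_t ≥ 4.72) = 1 − Φ(4.72/√t) = 1 − Φ(4.72/√10.23) = 1 − Φ(1.4757) ≈ 0.07001. Doubling: P(τ_{4.72} ≤ 10.23) ≈ 2 · 0.07001 = 0.14002 ≈ 0.1400.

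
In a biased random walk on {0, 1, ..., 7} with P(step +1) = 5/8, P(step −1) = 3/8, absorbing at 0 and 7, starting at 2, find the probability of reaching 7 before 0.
P(hit 7 before 0) = (1 − (3/5)^2) / (1 − (3/5)^7) = 25000/37969

Let u_k denote P(reach 7 before 0 | start at k). Boundary: u_0 = 0, u_7 = 1. Recurrence: u_k = 5/8·u_{k+1} + 3/8·u_{k-1} for 1 ≤ k ≤ 6. Try u_k = A + B·r^k with r = q/p = (3/8)/(5/8) = 3/5. Substitution satisfies the recurrence; boundary conditions give:
  u_k = (1 − r^k) / (1 − r^N) = (1 − (3/5)^2) / (1 − (3/5)^7) = 25000/37969.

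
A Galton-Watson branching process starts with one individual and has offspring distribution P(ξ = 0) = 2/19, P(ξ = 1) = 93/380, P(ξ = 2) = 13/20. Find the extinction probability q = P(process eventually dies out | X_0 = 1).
q = 40/247

The pgf is f(s) = 2/19 + 93/380·s + 13/20·s². The extinction probability q is the smallest fixed point of f in [0, 1]. Setting s = f(s):
  13/20·s² + (93/380 − 1)·s + 2/19 = 0
  13/20·s² − (2/19 + 13/20)·s + 2/19 = 0
which factors as (s − 1)·(13/20·s − 2/19) = 0, giving roots s = 1 and s = (2/19)/(13/20) = 40/247.
Mean offspring μ = 93/380 + 2·13/20 = 587/380 > 1 (supercritical), so q < 1. The extinction probability is the smaller root: q = (2/19)/(13/20) = 40/247.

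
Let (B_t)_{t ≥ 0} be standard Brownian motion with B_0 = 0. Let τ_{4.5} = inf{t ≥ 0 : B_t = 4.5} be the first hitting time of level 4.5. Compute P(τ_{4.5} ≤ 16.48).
P(τ_{4.5} ≤ 16.48) = 2(1 − Φ(4.5/√16.48)) = 2(1 − Φ(1.1085)) ≈ 0.2676

By the reflection principle for standard BM, P(τ_b ≤ t) = 2 · P(B_t ≥ b). Since B_t ~ N(0, t), P(B_t ≥ 4.5) = 1 − Φ(4.5/√t) = 1 − Φ(4.5/√16.48) = 1 − Φ(1.1085) ≈ 0.13382. Doubling: P(τ_{4.5} ≤ 16.48) ≈ 2 · 0.13382 = 0.26764 ≈ 0.2676.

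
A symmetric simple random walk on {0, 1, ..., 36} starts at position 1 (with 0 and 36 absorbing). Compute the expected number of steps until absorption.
E[τ | X_0 = 1] = 35

Let v_k = E[τ | X_0 = k]. Boundary: v_0 = v_36 = 0. Recurrence: v_k = 1 + (v_{k-1} + v_{k+1})/2 for 1 ≤ k ≤ 35. The particular solution to v_k − (v_{k-1} + v_{k+1})/2 = 1 is v_k = −k^2. Adding homogeneous solution A + B k and matching boundaries gives v_k = k (36 − k). Substituting k = 1: v_1 = 1 · 35 = 35.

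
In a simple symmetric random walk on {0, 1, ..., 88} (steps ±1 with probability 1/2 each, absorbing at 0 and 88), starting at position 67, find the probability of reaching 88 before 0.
P(hit 88 before 0) = 67/88

Let u_k = P(hit 88 before 0 | start at k). Then u_0 = 0, u_88 = 1, and u_k = u_{k-1}/2 + u_{k+1}/2 for 1 ≤ k ≤ 87. This harmonic recurrence is solved by u_k = k/88, giving u_67 = 67/88.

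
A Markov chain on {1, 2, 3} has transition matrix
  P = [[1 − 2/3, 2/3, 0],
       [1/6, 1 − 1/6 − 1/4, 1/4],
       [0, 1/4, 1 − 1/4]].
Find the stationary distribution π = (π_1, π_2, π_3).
π = (1/9, 4/9, 4/9)

This is a birth-death chain on three states, which satisfies detailed balance: π_1 · P_{12} = π_2 · P_{21} and π_2 · P_{23} = π_3 · P_{32}.
From π_1 · 2/3 = π_2 · 1/6: π_2/π_1 = (2/3)/(1/6) = 4.
From π_2 · 1/4 = π_3 · 1/4: π_3/π_2 = (1/4)/(1/4) = 1.
Take π_1 proportional to 1; then unnormalized π = (1, 4, 4). Normalize by dividing by the sum 9:
  π = (1/9, 4/9, 4/9).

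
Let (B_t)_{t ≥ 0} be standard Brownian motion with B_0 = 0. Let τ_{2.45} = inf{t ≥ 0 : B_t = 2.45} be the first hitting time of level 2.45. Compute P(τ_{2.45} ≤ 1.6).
P(τ_{2.45} ≤ 1.6) = 2(1 − Φ(2.45/√1.6)) = 2(1 − Φ(1.9369)) ≈ 0.0528

By the reflection principle for standard BM, P(τ_b ≤ t) = 2 · P(B_t ≥ b). Since B_t ~ N(0, t), P(B_t ≥ 2.45) = 1 − Φ(2.45/√t) = 1 − Φ(2.45/√1.6) = 1 − Φ(1.9369) ≈ 0.02638. Doubling: P(τ_{2.45} ≤ 1.6) ≈ 2 · 0.02638 = 0.05276 ≈ 0.0528.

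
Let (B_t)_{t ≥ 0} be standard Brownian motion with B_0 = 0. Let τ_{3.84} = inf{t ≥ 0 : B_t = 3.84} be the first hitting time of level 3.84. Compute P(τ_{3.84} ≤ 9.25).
P(τ_{3.84} ≤ 9.25) = 2(1 − Φ(3.84/√9.25)) = 2(1 − Φ(1.2626)) ≈ 0.2067

By the reflection principle for standard BM, P(τ_b ≤ t) = 2 · P(B_t ≥ b). Since B_t ~ N(0, t), P(B_t ≥ 3.84) = 1 − Φ(3.84/√t) = 1 − Φ(3.84/√9.25) = 1 − Φ(1.2626) ≈ 0.10337. Doubling: P(τ_{3.84} ≤ 9.25) ≈ 2 · 0.10337 = 0.20674 ≈ 0.2067.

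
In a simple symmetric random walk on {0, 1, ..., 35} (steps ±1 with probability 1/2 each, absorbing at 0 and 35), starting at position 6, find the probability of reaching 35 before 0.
P(hit 35 before 0) = 6/35

Let u_k = P(hit 35 before 0 | start at k). Then u_0 = 0, u_35 = 1, and u_k = u_{k-1}/2 + u_{k+1}/2 for 1 ≤ k ≤ 34. This harmonic recurrence is solved by u_k = k/35, giving u_6 = 6/35.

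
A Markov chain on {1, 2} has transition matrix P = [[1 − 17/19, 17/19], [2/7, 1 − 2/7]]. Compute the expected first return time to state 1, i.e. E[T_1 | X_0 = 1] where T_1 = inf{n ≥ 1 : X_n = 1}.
E[T_1 | X_0 = 1] = 1/π_1 = 157/38

For an irreducible recurrent Markov chain with stationary distribution π, E[T_i | X_0 = i] = 1/π_i (Kac's formula). Here π_1 = (2/7)/(17/19 + 2/7) = (2/7)/(157/133) = 38/157, so E[T_1 | X_0 = 1] = 1/π_1 = (17/19 + 2/7)/(2/7) = (157/133)/(2/7) = 157/38.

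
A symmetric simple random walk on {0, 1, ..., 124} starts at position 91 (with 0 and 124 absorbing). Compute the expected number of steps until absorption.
E[τ | X_0 = 91] = 3003

Let v_k = E[τ | X_0 = k]. Boundary: v_0 = v_124 = 0. Recurrence: v_k = 1 + (v_{k-1} + v_{k+1})/2 for 1 ≤ k ≤ 123. The particular solution to v_k − (v_{k-1} + v_{k+1})/2 = 1 is v_k = −k^2. Adding homogeneous solution A + B k and matching boundaries gives v_k = k (124 − k). Substituting k = 91: v_91 = 91 · 33 = 3003.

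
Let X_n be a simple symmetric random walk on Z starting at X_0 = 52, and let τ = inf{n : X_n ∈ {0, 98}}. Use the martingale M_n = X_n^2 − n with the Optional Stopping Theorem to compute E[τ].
E[τ] = 2392

M_n = X_n^2 − n is a martingale (since E[X_{n+1}^2 | F_n] = X_n^2 + 1). By OST (τ has finite mean in a bounded region), E[M_τ] = E[M_0] = X_0^2 − 0 = 52^2 = 2704. Also E[M_τ] = E[X_τ^2] − E[τ]. The walk exits at 0 or 98, with P(hit 98 first) = 52/98, so E[X_τ^2] = 98^2 · 52/98 + 0 = 5096. Thus E[τ] = E[X_τ^2] − E[M_τ] = 5096 − 2704 = 2392 = 52(98 − 52) = 2392.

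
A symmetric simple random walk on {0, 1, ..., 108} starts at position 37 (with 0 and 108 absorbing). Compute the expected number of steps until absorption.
E[τ | X_0 = 37] = 2627

Let v_k = E[τ | X_0 = k]. Boundary: v_0 = v_108 = 0. Recurrence: v_k = 1 + (v_{k-1} + v_{k+1})/2 for 1 ≤ k ≤ 107. The particular solution to v_k − (v_{k-1} + v_{k+1})/2 = 1 is v_k = −k^2. Adding homogeneous solution A + B k and matching boundaries gives v_k = k (108 − k). Substituting k = 37: v_37 = 37 · 71 = 2627.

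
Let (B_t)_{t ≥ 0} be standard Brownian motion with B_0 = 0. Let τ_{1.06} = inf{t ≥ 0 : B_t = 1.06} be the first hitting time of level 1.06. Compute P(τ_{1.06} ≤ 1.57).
P(τ_{1.06} ≤ 1.57) = 2(1 − Φ(1.06/√1.57)) = 2(1 − Φ(0.8460)) ≈ 0.3976

By the reflection principle for standard BM, P(τ_b ≤ t) = 2 · P(B_t ≥ b). Since B_t ~ N(0, t), P(B_t ≥ 1.06) = 1 − Φ(1.06/√t) = 1 − Φ(1.06/√1.57) = 1 − Φ(0.8460) ≈ 0.19878. Doubling: P(τ_{1.06} ≤ 1.57) ≈ 2 · 0.19878 = 0.39756 ≈ 0.3976.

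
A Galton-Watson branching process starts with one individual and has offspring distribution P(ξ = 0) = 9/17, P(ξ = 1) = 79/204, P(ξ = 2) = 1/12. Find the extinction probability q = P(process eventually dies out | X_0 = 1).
q = 1

Mean offspring μ = 0·9/17 + 1·79/204 + 2·1/12 = 113/204 ≤ 1. For μ ≤ 1 with offspring not concentrated at 1, the Galton-Watson process goes extinct almost surely, so q = 1.
(Algebraic check: The pgf is f(s) = 9/17 + 79/204·s + 1/12·s². The extinction probability q is the smallest fixed point of f in [0, 1]. Setting s = f(s):
  1/12·s² + (79/204 − 1)·s + 9/17 = 0
  1/12·s² − (9/17 + 1/12)·s + 9/17 = 0
which factors as (s − 1)·(1/12·s − 9/17) = 0, giving roots s = 1 and s = (9/17)/(1/12) = 108/17. Since 108/17 ≥ 1, the smallest root in [0, 1] is s = 1.)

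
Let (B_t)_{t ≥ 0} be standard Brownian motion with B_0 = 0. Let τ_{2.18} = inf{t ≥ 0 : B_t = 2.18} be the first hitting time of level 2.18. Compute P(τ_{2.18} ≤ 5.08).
P(τ_{2.18} ≤ 5.08) = 2(1 − Φ(2.18/√5.08)) = 2(1 − Φ(0.9672)) ≈ 0.3334

By the reflection principle for standard BM, P(τ_b ≤ t) = 2 · P(B_t ≥ b). Since B_t ~ N(0, t), P(B_t ≥ 2.18) = 1 − Φ(2.18/√t) = 1 − Φ(2.18/√5.08) = 1 − Φ(0.9672) ≈ 0.16672. Doubling: P(τ_{2.18} ≤ 5.08) ≈ 2 · 0.16672 = 0.33344 ≈ 0.3334.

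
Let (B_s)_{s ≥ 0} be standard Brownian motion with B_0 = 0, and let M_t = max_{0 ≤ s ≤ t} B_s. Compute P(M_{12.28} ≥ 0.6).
P(M_{12.28} ≥ 0.6) = 2·P(B_{12.28} ≥ 0.6) = 2(1 − Φ(0.6/√12.28)) ≈ 0.8641

By the reflection principle for Brownian motion, P(M_t ≥ a) = 2 · P(B_t ≥ a) for a ≥ 0. Since B_t ~ N(0, t), P(B_t ≥ 0.6) = 1 − Φ(0.6/√t) = 1 − Φ(0.6/√12.28) = 1 − Φ(0.1712). So
  P(M_{12.28} ≥ 0.6) = 2(1 − Φ(0.1712)) ≈ 0.8641.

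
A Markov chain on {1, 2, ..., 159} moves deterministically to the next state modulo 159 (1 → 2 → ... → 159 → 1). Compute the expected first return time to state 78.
E[T_78 | X_0 = 78] = 159

The chain cycles deterministically, so starting at state 78 it returns in exactly 159 steps. Equivalently, the stationary distribution is uniform π_j = 1/159 for every state j, so by Kac's formula E[T_78] = 1/π_78 = 159.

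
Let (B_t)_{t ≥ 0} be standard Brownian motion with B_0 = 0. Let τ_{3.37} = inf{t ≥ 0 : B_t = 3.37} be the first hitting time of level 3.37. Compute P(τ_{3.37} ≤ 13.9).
P(τ_{3.37} ≤ 13.9) = 2(1 − Φ(3.37/√13.9)) = 2(1 − Φ(0.9039)) ≈ 0.3660

By the reflection principle for standard BM, P(τ_b ≤ t) = 2 · P(B_t ≥ b). Since B_t ~ N(0, t), P(B_t ≥ 3.37) = 1 − Φ(3.37/√t) = 1 − Φ(3.37/√13.9) = 1 − Φ(0.9039) ≈ 0.18302. Doubling: P(τ_{3.37} ≤ 13.9) ≈ 2 · 0.18302 = 0.36604 ≈ 0.3660.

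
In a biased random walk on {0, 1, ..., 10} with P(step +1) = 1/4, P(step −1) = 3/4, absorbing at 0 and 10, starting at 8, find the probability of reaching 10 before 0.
P(hit 10 before 0) = (1 − (3)^8) / (1 − (3)^10) = 820/7381

Let u_k denote P(reach 10 before 0 | start at k). Boundary: u_0 = 0, u_10 = 1. Recurrence: u_k = 1/4·u_{k+1} + 3/4·u_{k-1} for 1 ≤ k ≤ 9. Try u_k = A + B·r^k with r = q/p = (3/4)/(1/4) = 3. Substitution satisfies the recurrence; boundary conditions give:
  u_k = (1 − r^k) / (1 − r^N) = (1 − (3)^8) / (1 − (3)^10) = 820/7381.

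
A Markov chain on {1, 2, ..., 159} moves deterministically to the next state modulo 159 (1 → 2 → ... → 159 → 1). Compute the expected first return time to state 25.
E[T_25 | X_0 = 25] = 159

The chain cycles deterministically, so starting at state 25 it returns in exactly 159 steps. Equivalently, the stationary distribution is uniform π_j = 1/159 for every state j, so by Kac's formula E[T_25] = 1/π_25 = 159.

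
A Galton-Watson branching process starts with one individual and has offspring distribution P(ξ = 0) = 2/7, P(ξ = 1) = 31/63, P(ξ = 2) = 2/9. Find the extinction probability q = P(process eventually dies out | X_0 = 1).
q = 1

Mean offspring μ = 0·2/7 + 1·31/63 + 2·2/9 = 59/63 ≤ 1. For μ ≤ 1 with offspring not concentrated at 1, the Galton-Watson process goes extinct almost surely, so q = 1.
(Algebraic check: The pgf is f(s) = 2/7 + 31/63·s + 2/9·s². The extinction probability q is the smallest fixed point of f in [0, 1]. Setting s = f(s):
  2/9·s² + (31/63 − 1)·s + 2/7 = 0
  2/9·s² − (2/7 + 2/9)·s + 2/7 = 0
which factors as (s − 1)·(2/9·s − 2/7) = 0, giving roots s = 1 and s = (2/7)/(2/9) = 9/7. Since 9/7 ≥ 1, the smallest root in [0, 1] is s = 1.)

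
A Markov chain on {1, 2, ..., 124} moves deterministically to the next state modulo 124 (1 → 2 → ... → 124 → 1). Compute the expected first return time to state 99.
E[T_99 | X_0 = 99] = 124

The chain cycles deterministically, so starting at state 99 it returns in exactly 124 steps. Equivalently, the stationary distribution is uniform π_j = 1/124 for every state j, so by Kac's formula E[T_99] = 1/π_99 = 124.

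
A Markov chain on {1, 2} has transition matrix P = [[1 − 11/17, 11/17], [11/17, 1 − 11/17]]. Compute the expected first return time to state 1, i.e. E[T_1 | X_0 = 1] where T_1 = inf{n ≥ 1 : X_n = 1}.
E[T_1 | X_0 = 1] = 1/π_1 = 2

For an irreducible recurrent Markov chain with stationary distribution π, E[T_i | X_0 = i] = 1/π_i (Kac's formula). Here π_1 = (11/17)/(11/17 + 11/17) = (11/17)/(22/17) = 1/2, so E[T_1 | X_0 = 1] = 1/π_1 = (11/17 + 11/17)/(11/17) = (22/17)/(11/17) = 2.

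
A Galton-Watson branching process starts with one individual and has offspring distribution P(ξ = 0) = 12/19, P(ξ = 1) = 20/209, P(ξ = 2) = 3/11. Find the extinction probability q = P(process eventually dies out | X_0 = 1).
q = 1

Mean offspring μ = 0·12/19 + 1·20/209 + 2·3/11 = 134/209 ≤ 1. For μ ≤ 1 with offspring not concentrated at 1, the Galton-Watson process goes extinct almost surely, so q = 1.
(Algebraic check: The pgf is f(s) = 12/19 + 20/209·s + 3/11·s². The extinction probability q is the smallest fixed point of f in [0, 1]. Setting s = f(s):
  3/11·s² + (20/209 − 1)·s + 12/19 = 0
  3/11·s² − (12/19 + 3/11)·s + 12/19 = 0
which factors as (s − 1)·(3/11·s − 12/19) = 0, giving roots s = 1 and s = (12/19)/(3/11) = 44/19. Since 44/19 ≥ 1, the smallest root in [0, 1] is s = 1.)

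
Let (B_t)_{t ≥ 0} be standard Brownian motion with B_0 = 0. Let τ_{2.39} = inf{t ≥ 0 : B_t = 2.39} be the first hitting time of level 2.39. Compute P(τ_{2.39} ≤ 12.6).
P(τ_{2.39} ≤ 12.6) = 2(1 − Φ(2.39/√12.6)) = 2(1 − Φ(0.6733)) ≈ 0.5008

By the reflection principle for standard BM, P(τ_b ≤ t) = 2 · P(B_t ≥ b). Since B_t ~ N(0, t), P(B_t ≥ 2.39) = 1 − Φ(2.39/√t) = 1 − Φ(2.39/√12.6) = 1 − Φ(0.6733) ≈ 0.25038. Doubling: P(τ_{2.39} ≤ 12.6) ≈ 2 · 0.25038 = 0.50076 ≈ 0.5008.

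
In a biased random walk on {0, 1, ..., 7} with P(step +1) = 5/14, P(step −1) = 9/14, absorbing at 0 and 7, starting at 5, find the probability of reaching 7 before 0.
P(hit 7 before 0) = (1 − (9/5)^5) / (1 − (9/5)^7) = 349525/1176211

Let u_k denote P(reach 7 before 0 | start at k). Boundary: u_0 = 0, u_7 = 1. Recurrence: u_k = 5/14·u_{k+1} + 9/14·u_{k-1} for 1 ≤ k ≤ 6. Try u_k = A + B·r^k with r = q/p = (9/14)/(5/14) = 9/5. Substitution satisfies the recurrence; boundary conditions give:
  u_k = (1 − r^k) / (1 − r^N) = (1 − (9/5)^5) / (1 − (9/5)^7) = 349525/1176211.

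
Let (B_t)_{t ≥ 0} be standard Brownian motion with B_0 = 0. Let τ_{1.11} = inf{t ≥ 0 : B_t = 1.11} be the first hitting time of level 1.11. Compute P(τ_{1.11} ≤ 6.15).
P(τ_{1.11} ≤ 6.15) = 2(1 − Φ(1.11/√6.15)) = 2(1 − Φ(0.4476)) ≈ 0.6544

By the reflection principle for standard BM, P(τ_b ≤ t) = 2 · P(B_t ≥ b). Since B_t ~ N(0, t), P(B_t ≥ 1.11) = 1 − Φ(1.11/√t) = 1 − Φ(1.11/√6.15) = 1 − Φ(0.4476) ≈ 0.32722. Doubling: P(τ_{1.11} ≤ 6.15) ≈ 2 · 0.32722 = 0.65444 ≈ 0.6544.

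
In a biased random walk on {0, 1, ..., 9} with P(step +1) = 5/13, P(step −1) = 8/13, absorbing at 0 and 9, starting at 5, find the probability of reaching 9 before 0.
P(hit 9 before 0) = (1 − (8/5)^5) / (1 − (8/5)^9) = 6175625/44088201

Let u_k denote P(reach 9 before 0 | start at k). Boundary: u_0 = 0, u_9 = 1. Recurrence: u_k = 5/13·u_{k+1} + 8/13·u_{k-1} for 1 ≤ k ≤ 8. Try u_k = A + B·r^k with r = q/p = (8/13)/(5/13) = 8/5. Substitution satisfies the recurrence; boundary conditions give:
  u_k = (1 − r^k) / (1 − r^N) = (1 − (8/5)^5) / (1 − (8/5)^9) = 6175625/44088201.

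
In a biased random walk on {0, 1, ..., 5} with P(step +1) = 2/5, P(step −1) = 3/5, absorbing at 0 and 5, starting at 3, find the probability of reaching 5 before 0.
P(hit 5 before 0) = (1 − (3/2)^3) / (1 − (3/2)^5) = 76/211

Let u_k denote P(reach 5 before 0 | start at k). Boundary: u_0 = 0, u_5 = 1. Recurrence: u_k = 2/5·u_{k+1} + 3/5·u_{k-1} for 1 ≤ k ≤ 4. Try u_k = A + B·r^k with r = q/p = (3/5)/(2/5) = 3/2. Substitution satisfies the recurrence; boundary conditions give:
  u_k = (1 − r^k) / (1 − r^N) = (1 − (3/2)^3) / (1 − (3/2)^5) = 76/211.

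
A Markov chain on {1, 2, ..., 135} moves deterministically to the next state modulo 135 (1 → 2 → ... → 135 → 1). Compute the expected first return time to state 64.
E[T_64 | X_0 = 64] = 135

The chain cycles deterministically, so starting at state 64 it returns in exactly 135 steps. Equivalently, the stationary distribution is uniform π_j = 1/135 for every state j, so by Kac's formula E[T_64] = 1/π_64 = 135.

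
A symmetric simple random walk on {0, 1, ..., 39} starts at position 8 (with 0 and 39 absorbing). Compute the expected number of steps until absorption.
E[τ | X_0 = 8] = 248

Let v_k = E[τ | X_0 = k]. Boundary: v_0 = v_39 = 0. Recurrence: v_k = 1 + (v_{k-1} + v_{k+1})/2 for 1 ≤ k ≤ 38. The particular solution to v_k − (v_{k-1} + v_{k+1})/2 = 1 is v_k = −k^2. Adding homogeneous solution A + B k and matching boundaries gives v_k = k (39 − k). Substituting k = 8: v_8 = 8 · 31 = 248.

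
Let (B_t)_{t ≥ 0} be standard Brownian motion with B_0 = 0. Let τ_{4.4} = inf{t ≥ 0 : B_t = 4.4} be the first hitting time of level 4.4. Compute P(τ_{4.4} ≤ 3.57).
P(τ_{4.4} ≤ 3.57) = 2(1 − Φ(4.4/√3.57)) = 2(1 − Φ(2.3287)) ≈ 0.0199

By the reflection principle for standard BM, P(τ_b ≤ t) = 2 · P(B_t ≥ b). Since B_t ~ N(0, t), P(B_t ≥ 4.4) = 1 − Φ(4.4/√t) = 1 − Φ(4.4/√3.57) = 1 − Φ(2.3287) ≈ 0.00994. Doubling: P(τ_{4.4} ≤ 3.57) ≈ 2 · 0.00994 = 0.01988 ≈ 0.0199.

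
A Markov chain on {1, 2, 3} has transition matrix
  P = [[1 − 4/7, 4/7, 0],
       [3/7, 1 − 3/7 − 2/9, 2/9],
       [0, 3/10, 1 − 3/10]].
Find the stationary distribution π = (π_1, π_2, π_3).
π = (81/269, 108/269, 80/269)

This is a birth-death chain on three states, which satisfies detailed balance: π_1 · P_{12} = π_2 · P_{21} and π_2 · P_{23} = π_3 · P_{32}.
From π_1 · 4/7 = π_2 · 3/7: π_2/π_1 = (4/7)/(3/7) = 4/3.
From π_2 · 2/9 = π_3 · 3/10: π_3/π_2 = (2/9)/(3/10) = 20/27.
Take π_1 proportional to 1; then unnormalized π = (1, 4/3, 80/81). Normalize by dividing by the sum 269/81:
  π = (81/269, 108/269, 80/269).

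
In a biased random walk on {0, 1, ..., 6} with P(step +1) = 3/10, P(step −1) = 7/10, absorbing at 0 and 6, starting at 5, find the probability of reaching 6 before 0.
P(hit 6 before 0) = (1 − (7/3)^5) / (1 − (7/3)^6) = 12423/29230

Let u_k denote P(reach 6 before 0 | start at k). Boundary: u_0 = 0, u_6 = 1. Recurrence: u_k = 3/10·u_{k+1} + 7/10·u_{k-1} for 1 ≤ k ≤ 5. Try u_k = A + B·r^k with r = q/p = (7/10)/(3/10) = 7/3. Substitution satisfies the recurrence; boundary conditions give:
  u_k = (1 − r^k) / (1 − r^N) = (1 − (7/3)^5) / (1 − (7/3)^6) = 12423/29230.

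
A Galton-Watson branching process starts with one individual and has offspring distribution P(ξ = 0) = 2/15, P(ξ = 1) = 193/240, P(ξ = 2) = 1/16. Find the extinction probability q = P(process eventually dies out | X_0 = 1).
q = 1

Mean offspring μ = 0·2/15 + 1·193/240 + 2·1/16 = 223/240 ≤ 1. For μ ≤ 1 with offspring not concentrated at 1, the Galton-Watson process goes extinct almost surely, so q = 1.
(Algebraic check: The pgf is f(s) = 2/15 + 193/240·s + 1/16·s². The extinction probability q is the smallest fixed point of f in [0, 1]. Setting s = f(s):
  1/16·s² + (193/240 − 1)·s + 2/15 = 0
  1/16·s² − (2/15 + 1/16)·s + 2/15 = 0
which factors as (s − 1)·(1/16·s − 2/15) = 0, giving roots s = 1 and s = (2/15)/(1/16) = 32/15. Since 32/15 ≥ 1, the smallest root in [0, 1] is s = 1.)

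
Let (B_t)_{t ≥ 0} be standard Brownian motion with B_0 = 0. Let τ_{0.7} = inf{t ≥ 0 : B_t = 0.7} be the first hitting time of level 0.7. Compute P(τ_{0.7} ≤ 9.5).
P(τ_{0.7} ≤ 9.5) = 2(1 − Φ(0.7/√9.5)) = 2(1 − Φ(0.2271)) ≈ 0.8203

By the reflection principle for standard BM, P(τ_b ≤ t) = 2 · P(B_t ≥ b). Since B_t ~ N(0, t), P(B_t ≥ 0.7) = 1 − Φ(0.7/√t) = 1 − Φ(0.7/√9.5) = 1 − Φ(0.2271) ≈ 0.41017. Doubling: P(τ_{0.7} ≤ 9.5) ≈ 2 · 0.41017 = 0.82034 ≈ 0.8203.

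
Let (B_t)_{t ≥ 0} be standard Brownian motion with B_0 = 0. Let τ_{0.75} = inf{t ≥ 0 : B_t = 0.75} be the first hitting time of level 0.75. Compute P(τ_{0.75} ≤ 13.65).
P(τ_{0.75} ≤ 13.65) = 2(1 − Φ(0.75/√13.65)) = 2(1 − Φ(0.2030)) ≈ 0.8391

By the reflection principle for standard BM, P(τ_b ≤ t) = 2 · P(B_t ≥ b). Since B_t ~ N(0, t), P(B_t ≥ 0.75) = 1 − Φ(0.75/√t) = 1 − Φ(0.75/√13.65) = 1 − Φ(0.2030) ≈ 0.41957. Doubling: P(τ_{0.75} ≤ 13.65) ≈ 2 · 0.41957 = 0.83914 ≈ 0.8391.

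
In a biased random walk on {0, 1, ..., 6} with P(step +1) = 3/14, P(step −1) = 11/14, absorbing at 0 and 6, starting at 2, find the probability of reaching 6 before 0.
P(hit 6 before 0) = (1 − (11/3)^2) / (1 − (11/3)^6) = 81/15811

Let u_k denote P(reach 6 before 0 | start at k). Boundary: u_0 = 0, u_6 = 1. Recurrence: u_k = 3/14·u_{k+1} + 11/14·u_{k-1} for 1 ≤ k ≤ 5. Try u_k = A + B·r^k with r = q/p = (11/14)/(3/14) = 11/3. Substitution satisfies the recurrence; boundary conditions give:
  u_k = (1 − r^k) / (1 − r^N) = (1 − (11/3)^2) / (1 − (11/3)^6) = 81/15811.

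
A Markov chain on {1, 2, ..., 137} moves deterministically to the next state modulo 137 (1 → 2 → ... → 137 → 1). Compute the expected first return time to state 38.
E[T_38 | X_0 = 38] = 137

The chain cycles deterministically, so starting at state 38 it returns in exactly 137 steps. Equivalently, the stationary distribution is uniform π_j = 1/137 for every state j, so by Kac's formula E[T_38] = 1/π_38 = 137.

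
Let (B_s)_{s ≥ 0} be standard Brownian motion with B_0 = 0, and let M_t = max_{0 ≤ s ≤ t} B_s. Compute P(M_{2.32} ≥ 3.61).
P(M_{2.32} ≥ 3.61) = 2·P(B_{2.32} ≥ 3.61) = 2(1 − Φ(3.61/√2.32)) ≈ 0.0178

By the reflection principle for Brownian motion, P(M_t ≥ a) = 2 · P(B_t ≥ a) for a ≥ 0. Since B_t ~ N(0, t), P(B_t ≥ 3.61) = 1 − Φ(3.61/√t) = 1 − Φ(3.61/√2.32) = 1 − Φ(2.3701). So
  P(M_{2.32} ≥ 3.61) = 2(1 − Φ(2.3701)) ≈ 0.0178.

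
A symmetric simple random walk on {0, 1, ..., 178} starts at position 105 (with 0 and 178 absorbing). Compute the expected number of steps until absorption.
E[τ | X_0 = 105] = 7665

Let v_k = E[τ | X_0 = k]. Boundary: v_0 = v_178 = 0. Recurrence: v_k = 1 + (v_{k-1} + v_{k+1})/2 for 1 ≤ k ≤ 177. The particular solution to v_k − (v_{k-1} + v_{k+1})/2 = 1 is v_k = −k^2. Adding homogeneous solution A + B k and matching boundaries gives v_k = k (178 − k). Substituting k = 105: v_105 = 105 · 73 = 7665.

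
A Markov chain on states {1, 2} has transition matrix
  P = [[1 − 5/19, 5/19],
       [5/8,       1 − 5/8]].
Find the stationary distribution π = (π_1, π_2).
π_1 = 19/27, π_2 = 8/27

Solve πP = π with π_1 + π_2 = 1. From πP = π: π_1 · (1 − 5/19) + π_2 · 5/8 = π_1 ⇒ π_2 · 5/8 = π_1 · 5/19 ⇒ π_2/π_1 = (5/19)/(5/8) = 8/19. Together with π_1 + π_2 = 1:
  π_1 = (5/8)/(5/19 + 5/8) = (5/8)/(135/152) = 19/27,
  π_2 = (5/19)/(5/19 + 5/8) = (5/19)/(135/152) = 8/27.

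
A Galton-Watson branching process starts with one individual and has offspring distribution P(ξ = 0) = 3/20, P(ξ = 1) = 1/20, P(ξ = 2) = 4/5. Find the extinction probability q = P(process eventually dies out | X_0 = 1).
q = 3/16

The pgf is f(s) = 3/20 + 1/20·s + 4/5·s². The extinction probability q is the smallest fixed point of f in [0, 1]. Setting s = f(s):
  4/5·s² + (1/20 − 1)·s + 3/20 = 0
  4/5·s² − (3/20 + 4/5)·s + 3/20 = 0
which factors as (s − 1)·(4/5·s − 3/20) = 0, giving roots s = 1 and s = (3/20)/(4/5) = 3/16.
Mean offspring μ = 1/20 + 2·4/5 = 33/20 > 1 (supercritical), so q < 1. The extinction probability is the smaller root: q = (3/20)/(4/5) = 3/16.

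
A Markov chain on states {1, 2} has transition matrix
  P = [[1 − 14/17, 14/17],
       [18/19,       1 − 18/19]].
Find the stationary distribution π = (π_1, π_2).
π_1 = 153/286, π_2 = 133/286

Solve πP = π with π_1 + π_2 = 1. From πP = π: π_1 · (1 − 14/17) + π_2 · 18/19 = π_1 ⇒ π_2 · 18/19 = π_1 · 14/17 ⇒ π_2/π_1 = (14/17)/(18/19) = 133/153. Together with π_1 + π_2 = 1:
  π_1 = (18/19)/(14/17 + 18/19) = (18/19)/(572/323) = 153/286,
  π_2 = (14/17)/(14/17 + 18/19) = (14/17)/(572/323) = 133/286.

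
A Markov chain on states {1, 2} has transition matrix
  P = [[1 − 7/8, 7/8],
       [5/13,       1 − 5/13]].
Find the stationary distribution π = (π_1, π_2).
π_1 = 40/131, π_2 = 91/131

Solve πP = π with π_1 + π_2 = 1. From πP = π: π_1 · (1 − 7/8) + π_2 · 5/13 = π_1 ⇒ π_2 · 5/13 = π_1 · 7/8 ⇒ π_2/π_1 = (7/8)/(5/13) = 91/40. Together with π_1 + π_2 = 1:
  π_1 = (5/13)/(7/8 + 5/13) = (5/13)/(131/104) = 40/131,
  π_2 = (7/8)/(7/8 + 5/13) = (7/8)/(131/104) = 91/131.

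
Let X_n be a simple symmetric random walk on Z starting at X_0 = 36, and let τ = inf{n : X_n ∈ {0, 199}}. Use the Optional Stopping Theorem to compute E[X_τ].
E[X_τ] = 36

X_n is a martingale and τ is a bounded-mean stopping time (indeed τ is finite a.s. with bounded expectation since the walk is in a bounded region). By the OST, E[X_τ] = E[X_0] = 36. Equivalently: E[X_τ] = 199 · P(hit 199 first) + 0 · P(hit 0 first) = 199 · (36/199) = 36.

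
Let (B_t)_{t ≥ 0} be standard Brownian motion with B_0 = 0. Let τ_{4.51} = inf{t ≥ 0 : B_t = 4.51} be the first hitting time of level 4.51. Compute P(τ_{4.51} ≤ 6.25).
P(τ_{4.51} ≤ 6.25) = 2(1 − Φ(4.51/√6.25)) = 2(1 − Φ(1.8040)) ≈ 0.0712

By the reflection principle for standard BM, P(τ_b ≤ t) = 2 · P(B_t ≥ b). Since B_t ~ N(0, t), P(B_t ≥ 4.51) = 1 − Φ(4.51/√t) = 1 − Φ(4.51/√6.25) = 1 − Φ(1.8040) ≈ 0.03562. Doubling: P(τ_{4.51} ≤ 6.25) ≈ 2 · 0.03562 = 0.07124 ≈ 0.0712.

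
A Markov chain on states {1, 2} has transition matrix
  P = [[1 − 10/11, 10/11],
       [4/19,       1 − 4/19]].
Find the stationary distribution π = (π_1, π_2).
π_1 = 22/117, π_2 = 95/117

Solve πP = π with π_1 + π_2 = 1. From πP = π: π_1 · (1 − 10/11) + π_2 · 4/19 = π_1 ⇒ π_2 · 4/19 = π_1 · 10/11 ⇒ π_2/π_1 = (10/11)/(4/19) = 95/22. Together with π_1 + π_2 = 1:
  π_1 = (4/19)/(10/11 + 4/19) = (4/19)/(234/209) = 22/117,
  π_2 = (10/11)/(10/11 + 4/19) = (10/11)/(234/209) = 95/117.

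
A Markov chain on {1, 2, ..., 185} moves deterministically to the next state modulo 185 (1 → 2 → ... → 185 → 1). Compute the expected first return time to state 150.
E[T_150 | X_0 = 150] = 185

The chain cycles deterministically, so starting at state 150 it returns in exactly 185 steps. Equivalently, the stationary distribution is uniform π_j = 1/185 for every state j, so by Kac's formula E[T_150] = 1/π_150 = 185.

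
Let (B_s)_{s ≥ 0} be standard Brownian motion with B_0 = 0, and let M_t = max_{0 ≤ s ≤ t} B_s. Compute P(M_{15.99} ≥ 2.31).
P(M_{15.99} ≥ 2.31) = 2·P(B_{15.99} ≥ 2.31) = 2(1 − Φ(2.31/√15.99)) ≈ 0.5635

By the reflection principle for Brownian motion, P(M_t ≥ a) = 2 · P(B_t ≥ a) for a ≥ 0. Since B_t ~ N(0, t), P(B_t ≥ 2.31) = 1 − Φ(2.31/√t) = 1 − Φ(2.31/√15.99) = 1 − Φ(0.5777). So
  P(M_{15.99} ≥ 2.31) = 2(1 − Φ(0.5777)) ≈ 0.5635.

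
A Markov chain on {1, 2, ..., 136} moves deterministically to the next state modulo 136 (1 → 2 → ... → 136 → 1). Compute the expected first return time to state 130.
E[T_130 | X_0 = 130] = 136

The chain cycles deterministically, so starting at state 130 it returns in exactly 136 steps. Equivalently, the stationary distribution is uniform π_j = 1/136 for every state j, so by Kac's formula E[T_130] = 1/π_130 = 136.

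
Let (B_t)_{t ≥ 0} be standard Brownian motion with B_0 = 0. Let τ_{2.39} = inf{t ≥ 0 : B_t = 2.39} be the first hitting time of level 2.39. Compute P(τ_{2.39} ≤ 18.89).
P(τ_{2.39} ≤ 18.89) = 2(1 − Φ(2.39/√18.89)) = 2(1 − Φ(0.5499)) ≈ 0.5824

By the reflection principle for standard BM, P(τ_b ≤ t) = 2 · P(B_t ≥ b). Since B_t ~ N(0, t), P(B_t ≥ 2.39) = 1 − Φ(2.39/√t) = 1 − Φ(2.39/√18.89) = 1 − Φ(0.5499) ≈ 0.29119. Doubling: P(τ_{2.39} ≤ 18.89) ≈ 2 · 0.29119 = 0.58238 ≈ 0.5824.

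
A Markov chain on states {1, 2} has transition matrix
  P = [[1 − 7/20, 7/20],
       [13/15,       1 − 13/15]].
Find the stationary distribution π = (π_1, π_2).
π_1 = 52/73, π_2 = 21/73

Solve πP = π with π_1 + π_2 = 1. From πP = π: π_1 · (1 − 7/20) + π_2 · 13/15 = π_1 ⇒ π_2 · 13/15 = π_1 · 7/20 ⇒ π_2/π_1 = (7/20)/(13/15) = 21/52. Together with π_1 + π_2 = 1:
  π_1 = (13/15)/(7/20 + 13/15) = (13/15)/(73/60) = 52/73,
  π_2 = (7/20)/(7/20 + 13/15) = (7/20)/(73/60) = 21/73.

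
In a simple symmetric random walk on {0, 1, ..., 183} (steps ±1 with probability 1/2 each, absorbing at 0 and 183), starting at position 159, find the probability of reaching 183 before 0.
P(hit 183 before 0) = 159/183 = 53/61

Let u_k = P(hit 183 before 0 | start at k). Then u_0 = 0, u_183 = 1, and u_k = u_{k-1}/2 + u_{k+1}/2 for 1 ≤ k ≤ 182. This harmonic recurrence is solved by u_k = k/183, giving u_159 = 159/183 = 53/61.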